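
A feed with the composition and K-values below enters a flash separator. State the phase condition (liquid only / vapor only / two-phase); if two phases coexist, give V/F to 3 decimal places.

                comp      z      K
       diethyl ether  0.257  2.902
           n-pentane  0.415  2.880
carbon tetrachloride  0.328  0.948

ΣzᵢKᵢ = 2.252; Σzᵢ/Kᵢ = 0.579.
Since Σzᵢ/Kᵢ < 1 the mixture is above its dew point — single vapor phase.

vapor only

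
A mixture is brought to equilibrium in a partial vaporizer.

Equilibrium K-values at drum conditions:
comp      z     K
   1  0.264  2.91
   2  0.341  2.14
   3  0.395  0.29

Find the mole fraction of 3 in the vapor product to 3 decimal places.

y_3 = 0.194

Rachford–Rice: g(ψ) = Σ zᵢ(Kᵢ−1)/(1+ψ(Kᵢ−1)) = 0.
Check two-phase: ΣzᵢKᵢ = 1.613 > 1 and Σzᵢ/Kᵢ = 1.612 > 1, so g(0) = 0.613 > 0 and g(1) = -0.612 < 0.
Newton iteration, ψ⁰ = 0.5:
  ψ = 0.500: g = 0.0707, g' = -0.910 → ψ = 0.578
  ψ = 0.578: g = -0.0014, g' = -0.951 → ψ = 0.576
Converged at ψ = 0.576.
Compositions from xᵢ = zᵢ/(1+ψ(Kᵢ−1)), yᵢ = Kᵢxᵢ:
  1: x = 0.126, y = 0.366
  2: x = 0.206, y = 0.440
  3: x = 0.669, y = 0.194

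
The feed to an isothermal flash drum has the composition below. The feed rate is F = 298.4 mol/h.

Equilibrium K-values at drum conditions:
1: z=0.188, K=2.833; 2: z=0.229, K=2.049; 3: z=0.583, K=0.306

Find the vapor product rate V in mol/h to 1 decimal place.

V = 53.3 mol/h

Newton iteration, ψ⁰ = 0.5:
  ψ = 0.500: g = -0.2822, g' = -0.939 → ψ = 0.199
  ψ = 0.199: g = -0.0186, g' = -0.889 → ψ = 0.179
Converged at ψ = 0.179.
Then V = ψ·F = 0.1787·298.4 = 53.3 mol/h and L = F − V = 245.1 mol/h.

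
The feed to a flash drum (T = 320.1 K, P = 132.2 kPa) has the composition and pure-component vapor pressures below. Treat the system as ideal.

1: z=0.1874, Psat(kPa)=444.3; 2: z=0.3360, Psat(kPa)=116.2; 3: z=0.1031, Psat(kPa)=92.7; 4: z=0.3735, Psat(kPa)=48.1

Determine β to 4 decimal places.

β = 0.1377

Raoult's law: Kᵢ = Pᵢˢᵃᵗ/P = Pᵢˢᵃᵗ/132.2.
  K_1 = 444.3/132.2 = 3.360817, K_2 = 116.2/132.2 = 0.878971, K_3 = 92.7/132.2 = 0.701210, K_4 = 48.1/132.2 = 0.363843
Let β = V/F and solve Σ zᵢ(Kᵢ−1)/(1+β(Kᵢ−1)) = 0.
Check two-phase: ΣzᵢKᵢ = 1.1333 > 1 and Σzᵢ/Kᵢ = 1.6116 > 1, so g(0) = 0.1333 > 0 and g(1) = -0.6116 < 0.
Newton iteration, β⁰ = 0.62:
  β = 0.6200: g = -0.29456, g' = -0.6039 → β = 0.1322
  β = 0.1322: g = 0.00435, g' = -0.8019 → β = 0.1376
  β = 0.1376: g = 0.00003, g' = -0.7916 → β = 0.1377
Converged at β = 0.1377.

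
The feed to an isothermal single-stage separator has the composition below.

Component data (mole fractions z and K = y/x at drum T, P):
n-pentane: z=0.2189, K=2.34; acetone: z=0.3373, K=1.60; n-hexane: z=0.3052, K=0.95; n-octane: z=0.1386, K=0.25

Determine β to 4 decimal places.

Let β = V/F and solve Σ zᵢ(Kᵢ−1)/(1+β(Kᵢ−1)) = 0.
Check two-phase: ΣzᵢKᵢ = 1.3765 > 1 and Σzᵢ/Kᵢ = 1.1800 > 1, so g(0) = 0.3765 > 0 and g(1) = -0.1800 < 0.
Newton–Raphson from β = 0.5:
  β = 0.5000: g = 0.14935, g' = -0.4132 → β = 0.8615
  β = 0.8615: g = -0.04010, g' = -0.7608 → β = 0.8088
  β = 0.8088: g = -0.00309, g' = -0.6501 → β = 0.8040
Converged at β = 0.8040.

β = 0.8040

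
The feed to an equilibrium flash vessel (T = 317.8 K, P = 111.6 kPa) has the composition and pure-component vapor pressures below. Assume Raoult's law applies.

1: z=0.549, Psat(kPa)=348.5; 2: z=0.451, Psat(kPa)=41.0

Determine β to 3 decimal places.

β = 0.655

Raoult's law: Kᵢ = Pᵢˢᵃᵗ/P = Pᵢˢᵃᵗ/111.6.
  K_1 = 348.5/111.6 = 3.12276, K_2 = 41.0/111.6 = 0.36738
Binary case is linear: z₁(K₁−1)(1+β(K₂−1)) + z₂(K₂−1)(1+β(K₁−1)) = 0
⇒ β = [z₁(K₁−1)+z₂(K₂−1)] / [−(K₁−1)(K₂−1)] = 0.8801/1.3429 = 0.655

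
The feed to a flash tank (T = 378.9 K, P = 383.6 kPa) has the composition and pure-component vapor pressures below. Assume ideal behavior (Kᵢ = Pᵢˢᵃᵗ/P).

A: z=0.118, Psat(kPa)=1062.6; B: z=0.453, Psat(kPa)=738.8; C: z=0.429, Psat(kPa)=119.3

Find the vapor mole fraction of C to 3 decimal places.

Raoult's law: Kᵢ = Pᵢˢᵃᵗ/P = Pᵢˢᵃᵗ/383.6.
  K_A = 1062.6/383.6 = 2.77007, K_B = 738.8/383.6 = 1.92596, K_C = 119.3/383.6 = 0.31100
Let ψ = V/F and solve Σ zᵢ(Kᵢ−1)/(1+ψ(Kᵢ−1)) = 0.
Feasibility: ΣzᵢKᵢ = 1.333, Σzᵢ/Kᵢ = 1.657 — both > 1, two phases present.
Iterate (Newton) starting at ψ = 0.51:
  ψ = 0.510: g = -0.0610, g' = -0.765 → ψ = 0.430
  ψ = 0.430: g = -0.0016, g' = -0.729 → ψ = 0.428
Converged at ψ = 0.428.
Compositions from xᵢ = zᵢ/(1+ψ(Kᵢ−1)), yᵢ = Kᵢxᵢ:
  A: x = 0.067, y = 0.186
  B: x = 0.324, y = 0.625
  C: x = 0.608, y = 0.189

y_C = 0.189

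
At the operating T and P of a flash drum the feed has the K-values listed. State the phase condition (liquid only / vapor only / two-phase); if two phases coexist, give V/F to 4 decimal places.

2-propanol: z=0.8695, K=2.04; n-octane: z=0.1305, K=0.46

ΣzᵢKᵢ = 1.8338; Σzᵢ/Kᵢ = 0.7099.
Since Σzᵢ/Kᵢ < 1 the mixture is above its dew point — single vapor phase.

vapor only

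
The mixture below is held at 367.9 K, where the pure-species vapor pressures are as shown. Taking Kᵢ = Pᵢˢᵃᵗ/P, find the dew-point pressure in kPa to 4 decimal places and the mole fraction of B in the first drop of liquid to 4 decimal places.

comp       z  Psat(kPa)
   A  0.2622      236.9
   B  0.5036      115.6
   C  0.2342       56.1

Pdew = 103.7572 kPa, x_B = 0.4520

At the dew point ψ → 1, so Σzᵢ/Kᵢ = 1 with Kᵢ = Pᵢˢᵃᵗ/P ⇒ 1/P = Σzᵢ/Pᵢˢᵃᵗ.
1/P = 0.2622/236.9 + 0.5036/115.6 + 0.2342/56.1 = 0.0096379 ⇒ P = 103.7572 kPa
xᵢ = zᵢP/Pᵢˢᵃᵗ ⇒ x_B = 0.5036·103.7572/115.6 = 0.4520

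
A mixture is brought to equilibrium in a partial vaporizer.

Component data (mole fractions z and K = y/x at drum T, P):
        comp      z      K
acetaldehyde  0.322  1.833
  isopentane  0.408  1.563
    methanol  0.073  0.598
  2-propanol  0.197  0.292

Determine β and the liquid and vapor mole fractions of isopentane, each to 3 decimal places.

Material balance + equilibrium reduce to Σ zᵢ(Kᵢ−1)/(1+β(Kᵢ−1)) = 0.
Check two-phase: ΣzᵢKᵢ = 1.329 > 1 and Σzᵢ/Kᵢ = 1.233 > 1, so g(0) = 0.329 > 0 and g(1) = -0.233 < 0.
Iterate (Newton) starting at β = 0.5:
  β = 0.500: g = 0.1160, g' = -0.445 → β = 0.760
  β = 0.760: g = -0.0194, g' = -0.635 → β = 0.730
  β = 0.730: g = -0.0006, g' = -0.598 → β = 0.729
Converged at β = 0.729.
Compositions from xᵢ = zᵢ/(1+β(Kᵢ−1)), yᵢ = Kᵢxᵢ:
  acetaldehyde: x = 0.200, y = 0.367
  isopentane: x = 0.289, y = 0.452
  methanol: x = 0.103, y = 0.062
  2-propanol: x = 0.407, y = 0.119

β = 0.729, x_isopentane = 0.289, y_isopentane = 0.452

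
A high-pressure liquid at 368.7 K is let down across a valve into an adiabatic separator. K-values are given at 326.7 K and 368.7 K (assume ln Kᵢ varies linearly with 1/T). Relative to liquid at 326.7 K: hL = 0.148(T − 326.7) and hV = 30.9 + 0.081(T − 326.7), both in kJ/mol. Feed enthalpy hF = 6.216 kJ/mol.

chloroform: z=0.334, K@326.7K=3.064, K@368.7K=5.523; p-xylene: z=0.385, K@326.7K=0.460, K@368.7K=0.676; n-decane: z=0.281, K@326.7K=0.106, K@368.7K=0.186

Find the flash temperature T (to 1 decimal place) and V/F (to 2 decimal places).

T = 329.9 K, V/F = 0.19

Adiabatic flash: solve Rachford–Rice at each trial T, then check hF = ψ·hV(T) + (1−ψ)·hL(T).
  T = 326.7 K: K = (3.064, 0.460, 0.106), RR gives ψ = 0.158, H_out = 4.883 kJ/mol
  T = 368.7 K: K = (5.523, 0.676, 0.186), RR gives ψ = 0.443, H_out = 18.648 kJ/mol
  T = 347.7 K: K = (4.188, 0.564, 0.143), RR gives ψ = 0.320, H_out = 12.549 kJ/mol
  T = 337.2 K: K = (3.599, 0.511, 0.124), RR gives ψ = 0.247, H_out = 9.020 kJ/mol
  T = 331.9 K: K = (3.323, 0.485, 0.115), RR gives ψ = 0.205, H_out = 7.029 kJ/mol
  T = 329.3 K: K = (3.192, 0.472, 0.110), RR gives ψ = 0.182, H_out = 5.983 kJ/mol
  T = 330.6 K: K = (3.257, 0.479, 0.112), RR gives ψ = 0.194, H_out = 6.513 kJ/mol
Linear interpolation between T = 329.3 (H_out = 5.983) and T = 330.6 (H_out = 6.513) on hF = 6.216 gives T ≈ 329.9 K, at which ψ = 0.19.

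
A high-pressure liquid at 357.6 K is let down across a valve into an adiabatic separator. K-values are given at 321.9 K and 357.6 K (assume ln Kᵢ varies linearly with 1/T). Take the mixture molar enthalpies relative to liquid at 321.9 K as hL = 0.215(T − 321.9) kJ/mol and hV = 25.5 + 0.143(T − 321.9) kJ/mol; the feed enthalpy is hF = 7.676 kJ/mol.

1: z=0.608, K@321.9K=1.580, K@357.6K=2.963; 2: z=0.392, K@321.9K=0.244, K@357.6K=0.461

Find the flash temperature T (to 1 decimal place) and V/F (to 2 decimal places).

T = 325.9 K, V/F = 0.27

Adiabatic flash: solve Rachford–Rice at each trial T, then check hF = ψ·hV(T) + (1−ψ)·hL(T).
  T = 321.9 K: K = (1.580, 0.244), RR gives ψ = 0.128, H_out = 3.273 kJ/mol
  T = 357.6 K: K = (2.963, 0.461), RR gives ψ = 0.928, H_out = 28.962 kJ/mol
  T = 339.8 K: K = (2.202, 0.341), RR gives ψ = 0.597, H_out = 18.299 kJ/mol
  T = 330.9 K: K = (1.875, 0.290), RR gives ψ = 0.409, H_out = 12.091 kJ/mol
  T = 326.4 K: K = (1.723, 0.266), RR gives ψ = 0.287, H_out = 8.190 kJ/mol
  T = 324.1 K: K = (1.649, 0.255), RR gives ψ = 0.212, H_out = 5.842 kJ/mol
Linear interpolation between T = 324.1 (H_out = 5.842) and T = 326.4 (H_out = 8.190) on hF = 7.676 gives T ≈ 325.9 K, at which ψ = 0.27.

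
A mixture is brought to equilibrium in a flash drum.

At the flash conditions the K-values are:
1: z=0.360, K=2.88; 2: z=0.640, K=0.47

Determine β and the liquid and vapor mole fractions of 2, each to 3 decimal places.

β = 0.339, x_2 = 0.780, y_2 = 0.367

Binary case is linear: z₁(K₁−1)(1+β(K₂−1)) + z₂(K₂−1)(1+β(K₁−1)) = 0
⇒ β = [z₁(K₁−1)+z₂(K₂−1)] / [−(K₁−1)(K₂−1)] = 0.3376/0.9964 = 0.339
Compositions from xᵢ = zᵢ/(1+β(Kᵢ−1)), yᵢ = Kᵢxᵢ:
  1: x = 0.220, y = 0.633
  2: x = 0.780, y = 0.367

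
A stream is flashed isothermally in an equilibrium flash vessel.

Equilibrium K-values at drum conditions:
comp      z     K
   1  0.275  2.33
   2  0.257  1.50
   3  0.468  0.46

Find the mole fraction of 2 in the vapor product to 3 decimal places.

y_2 = 0.315

Material balance + equilibrium reduce to Σ zᵢ(Kᵢ−1)/(1+V/F(Kᵢ−1)) = 0.
g(0) = ΣzᵢKᵢ − 1 = 0.242 and g(1) = 1 − Σzᵢ/Kᵢ = -0.307, so a root lies in (0, 1).
Iterate (Newton) starting at V/F = 0.34:
  V/F = 0.340: g = 0.0521, g' = -0.482 → V/F = 0.448
  V/F = 0.448: g = 0.0008, g' = -0.471 → V/F = 0.450
Converged at V/F = 0.450.
Compositions from xᵢ = zᵢ/(1+V/F(Kᵢ−1)), yᵢ = Kᵢxᵢ:
  1: x = 0.172, y = 0.401
  2: x = 0.210, y = 0.315
  3: x = 0.618, y = 0.284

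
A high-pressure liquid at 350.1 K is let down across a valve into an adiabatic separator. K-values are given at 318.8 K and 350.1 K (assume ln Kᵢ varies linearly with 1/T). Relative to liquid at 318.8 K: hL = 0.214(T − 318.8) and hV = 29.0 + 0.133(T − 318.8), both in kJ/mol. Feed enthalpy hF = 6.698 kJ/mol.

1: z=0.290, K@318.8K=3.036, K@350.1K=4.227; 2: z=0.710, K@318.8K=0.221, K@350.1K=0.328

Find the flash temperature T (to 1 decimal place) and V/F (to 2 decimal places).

Adiabatic flash: solve Rachford–Rice at each trial T, then check hF = ψ·hV(T) + (1−ψ)·hL(T).
  T = 318.8 K: K = (3.036, 0.221), RR gives ψ = 0.024, H_out = 0.683 kJ/mol
  T = 350.1 K: K = (4.227, 0.328), RR gives ψ = 0.212, H_out = 12.296 kJ/mol
  T = 334.5 K: K = (3.612, 0.272), RR gives ψ = 0.126, H_out = 6.867 kJ/mol
  T = 326.6 K: K = (3.317, 0.246), RR gives ψ = 0.078, H_out = 3.880 kJ/mol
  T = 330.6 K: K = (3.465, 0.259), RR gives ψ = 0.103, H_out = 5.419 kJ/mol
  T = 332.6 K: K = (3.540, 0.265), RR gives ψ = 0.115, H_out = 6.167 kJ/mol
Linear interpolation between T = 332.6 (H_out = 6.167) and T = 334.5 (H_out = 6.867) on hF = 6.698 gives T ≈ 334.0 K, at which ψ = 0.12.

T = 334.0 K, V/F = 0.12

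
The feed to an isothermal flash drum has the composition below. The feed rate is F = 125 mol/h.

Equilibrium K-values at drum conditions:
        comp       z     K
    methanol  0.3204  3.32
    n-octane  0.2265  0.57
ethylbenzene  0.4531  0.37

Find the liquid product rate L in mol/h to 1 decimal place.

L = 90.9 mol/h

Let β = V/F and solve Σ zᵢ(Kᵢ−1)/(1+β(Kᵢ−1)) = 0.
Feasibility: ΣzᵢKᵢ = 1.3605, Σzᵢ/Kᵢ = 1.7185 — both > 1, two phases present.
Newton iteration, β⁰ = 0.44:
  β = 0.4400: g = -0.14721, g' = -0.8302 → β = 0.2627
  β = 0.2627: g = 0.01000, g' = -0.9772 → β = 0.2729
  β = 0.2729: g = 0.00008, g' = -0.9626 → β = 0.2730
Converged at β = 0.2730.
Then V = β·F = 0.2730·125 = 34.1 mol/h and L = F − V = 90.9 mol/h.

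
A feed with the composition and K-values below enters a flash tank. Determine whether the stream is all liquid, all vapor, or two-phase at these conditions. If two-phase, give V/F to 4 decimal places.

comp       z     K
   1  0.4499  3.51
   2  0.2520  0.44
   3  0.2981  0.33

ΣzᵢKᵢ = 1.7884; Σzᵢ/Kᵢ = 1.6042.
Both exceed 1, so a two-phase solution exists.
Let ψ = V/F and solve Σ zᵢ(Kᵢ−1)/(1+ψ(Kᵢ−1)) = 0.
Iterate (Newton) starting at ψ = 0.41:
  ψ = 0.4100: g = 0.09798, g' = -1.0760 → ψ = 0.5011
  ψ = 0.5011: g = 0.00336, g' = -1.0120 → ψ = 0.5044
Converged at ψ = 0.5044.

two-phase, V/F = 0.5044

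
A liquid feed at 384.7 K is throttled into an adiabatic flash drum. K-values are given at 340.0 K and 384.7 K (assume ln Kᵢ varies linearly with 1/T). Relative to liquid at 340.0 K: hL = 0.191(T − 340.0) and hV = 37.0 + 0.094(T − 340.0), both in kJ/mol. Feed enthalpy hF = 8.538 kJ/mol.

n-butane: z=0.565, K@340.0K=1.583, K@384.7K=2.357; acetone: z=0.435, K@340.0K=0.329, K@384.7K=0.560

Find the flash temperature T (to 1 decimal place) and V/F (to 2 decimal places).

Adiabatic flash: solve Rachford–Rice at each trial T, then check hF = ψ·hV(T) + (1−ψ)·hL(T).
  T = 340.0 K: K = (1.583, 0.329), RR gives ψ = 0.096, H_out = 3.548 kJ/mol
  T = 384.7 K: K = (2.357, 0.560), RR gives ψ = 0.964, H_out = 40.011 kJ/mol
  T = 362.4 K: K = (1.956, 0.437), RR gives ψ = 0.548, H_out = 23.362 kJ/mol
  T = 351.2 K: K = (1.766, 0.381), RR gives ψ = 0.344, H_out = 14.503 kJ/mol
  T = 345.6 K: K = (1.673, 0.354), RR gives ψ = 0.229, H_out = 9.420 kJ/mol
  T = 342.8 K: K = (1.628, 0.342), RR gives ψ = 0.165, H_out = 6.606 kJ/mol
  T = 344.2 K: K = (1.651, 0.348), RR gives ψ = 0.198, H_out = 8.040 kJ/mol
Linear interpolation between T = 344.2 (H_out = 8.040) and T = 345.6 (H_out = 9.420) on hF = 8.538 gives T ≈ 344.7 K, at which ψ = 0.21.

T = 344.7 K, V/F = 0.21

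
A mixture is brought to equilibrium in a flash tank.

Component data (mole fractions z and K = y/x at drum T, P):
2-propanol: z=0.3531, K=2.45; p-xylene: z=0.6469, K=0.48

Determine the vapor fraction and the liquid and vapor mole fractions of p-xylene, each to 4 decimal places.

ψ = 0.2329, x_p-xylene = 0.7360, y_p-xylene = 0.3533

Rachford–Rice: g(ψ) = Σ zᵢ(Kᵢ−1)/(1+ψ(Kᵢ−1)) = 0.
Check two-phase: ΣzᵢKᵢ = 1.1756 > 1 and Σzᵢ/Kᵢ = 1.4918 > 1, so g(0) = 0.1756 > 0 and g(1) = -0.4918 < 0.
Binary case is linear: z₁(K₁−1)(1+ψ(K₂−1)) + z₂(K₂−1)(1+ψ(K₁−1)) = 0
⇒ ψ = [z₁(K₁−1)+z₂(K₂−1)] / [−(K₁−1)(K₂−1)] = 0.17561/0.75400 = 0.2329
Compositions from xᵢ = zᵢ/(1+ψ(Kᵢ−1)), yᵢ = Kᵢxᵢ:
  2-propanol: x = 0.2640, y = 0.6467
  p-xylene: x = 0.7360, y = 0.3533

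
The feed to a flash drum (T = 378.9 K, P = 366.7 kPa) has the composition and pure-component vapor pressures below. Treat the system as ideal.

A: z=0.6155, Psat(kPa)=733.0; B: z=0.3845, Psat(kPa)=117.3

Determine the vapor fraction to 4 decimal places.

Raoult's law: Kᵢ = Pᵢˢᵃᵗ/P = Pᵢˢᵃᵗ/366.7.
  K_A = 733.0/366.7 = 1.998909, K_B = 117.3/366.7 = 0.319880
Iterate (Newton) starting at ψ = 0.5:
  ψ = 0.5000: g = 0.01378, g' = -0.6815 → ψ = 0.5202
  ψ = 0.5202: g = -0.00010, g' = -0.6919 → ψ = 0.5201
Converged at ψ = 0.5201.

ψ = 0.5201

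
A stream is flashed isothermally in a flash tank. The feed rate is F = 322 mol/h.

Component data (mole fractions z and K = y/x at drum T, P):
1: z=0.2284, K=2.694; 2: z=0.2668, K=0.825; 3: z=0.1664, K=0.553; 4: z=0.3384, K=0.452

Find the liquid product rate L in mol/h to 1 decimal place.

L = 285.0 mol/h

Iterate (Newton) starting at β = 0.5:
  β = 0.5000: g = -0.19291, g' = -0.4499 → β = 0.0712
  β = 0.0712: g = 0.02818, g' = -0.6758 → β = 0.1129
  β = 0.1129: g = 0.00115, g' = -0.6227 → β = 0.1148
Converged at β = 0.1148.
Then V = β·F = 0.1148·322 = 37.0 mol/h and L = F − V = 285.0 mol/h.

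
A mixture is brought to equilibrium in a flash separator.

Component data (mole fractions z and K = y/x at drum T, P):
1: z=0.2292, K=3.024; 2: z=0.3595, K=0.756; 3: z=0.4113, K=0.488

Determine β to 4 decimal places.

β = 0.2054

Iterate (Newton) starting at β = 0.5:
  β = 0.5000: g = -0.15238, g' = -0.4545 → β = 0.1647
  β = 0.1647: g = 0.02654, g' = -0.6799 → β = 0.2037
  β = 0.2037: g = 0.00103, g' = -0.6288 → β = 0.2054
Converged at β = 0.2054.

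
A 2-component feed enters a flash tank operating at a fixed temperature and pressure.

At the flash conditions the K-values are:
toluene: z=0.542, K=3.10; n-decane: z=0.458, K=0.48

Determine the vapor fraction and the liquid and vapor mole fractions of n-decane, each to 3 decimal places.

ψ = 0.824, x_n-decane = 0.802, y_n-decane = 0.385

Let ψ = V/F and solve Σ zᵢ(Kᵢ−1)/(1+ψ(Kᵢ−1)) = 0.
g(0) = ΣzᵢKᵢ − 1 = 0.900 and g(1) = 1 − Σzᵢ/Kᵢ = -0.129, so a root lies in (0, 1).
Binary case is linear: z₁(K₁−1)(1+ψ(K₂−1)) + z₂(K₂−1)(1+ψ(K₁−1)) = 0
⇒ ψ = [z₁(K₁−1)+z₂(K₂−1)] / [−(K₁−1)(K₂−1)] = 0.9000/1.0920 = 0.824
Compositions from xᵢ = zᵢ/(1+ψ(Kᵢ−1)), yᵢ = Kᵢxᵢ:
  toluene: x = 0.198, y = 0.615
  n-decane: x = 0.802, y = 0.385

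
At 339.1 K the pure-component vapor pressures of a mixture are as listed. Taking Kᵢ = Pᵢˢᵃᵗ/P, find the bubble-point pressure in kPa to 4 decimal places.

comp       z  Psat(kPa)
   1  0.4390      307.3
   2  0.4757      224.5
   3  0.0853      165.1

At the bubble point ψ → 0, so ΣzᵢKᵢ = 1 with Kᵢ = Pᵢˢᵃᵗ/P ⇒ P = ΣzᵢPᵢˢᵃᵗ.
P = 0.4390·307.3 + 0.4757·224.5 + 0.0853·165.1 = 255.7824 kPa

Pbub = 255.7824 kPa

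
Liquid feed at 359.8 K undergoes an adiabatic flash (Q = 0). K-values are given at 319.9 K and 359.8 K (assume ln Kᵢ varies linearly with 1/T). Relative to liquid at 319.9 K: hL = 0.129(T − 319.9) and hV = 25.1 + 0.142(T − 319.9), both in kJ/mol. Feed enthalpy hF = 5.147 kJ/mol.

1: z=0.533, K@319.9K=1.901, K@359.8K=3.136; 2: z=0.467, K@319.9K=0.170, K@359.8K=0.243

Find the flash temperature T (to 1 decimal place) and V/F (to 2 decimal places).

T = 323.8 K, V/F = 0.18

Adiabatic flash: solve Rachford–Rice at each trial T, then check hF = ψ·hV(T) + (1−ψ)·hL(T).
  T = 319.9 K: K = (1.901, 0.170), RR gives ψ = 0.124, H_out = 3.109 kJ/mol
  T = 359.8 K: K = (3.136, 0.243), RR gives ψ = 0.485, H_out = 17.584 kJ/mol
  T = 339.9 K: K = (2.479, 0.205), RR gives ψ = 0.355, H_out = 11.587 kJ/mol
  T = 329.9 K: K = (2.180, 0.187), RR gives ψ = 0.260, H_out = 7.852 kJ/mol
  T = 324.9 K: K = (2.038, 0.179), RR gives ψ = 0.199, H_out = 5.651 kJ/mol
  T = 322.4 K: K = (1.969, 0.174), RR gives ψ = 0.163, H_out = 4.430 kJ/mol
  T = 323.6 K: K = (2.002, 0.176), RR gives ψ = 0.181, H_out = 5.027 kJ/mol
  T = 324.2 K: K = (2.018, 0.177), RR gives ψ = 0.189, H_out = 5.318 kJ/mol
Linear interpolation between T = 323.6 (H_out = 5.027) and T = 324.2 (H_out = 5.318) on hF = 5.147 gives T ≈ 323.8 K, at which ψ = 0.18.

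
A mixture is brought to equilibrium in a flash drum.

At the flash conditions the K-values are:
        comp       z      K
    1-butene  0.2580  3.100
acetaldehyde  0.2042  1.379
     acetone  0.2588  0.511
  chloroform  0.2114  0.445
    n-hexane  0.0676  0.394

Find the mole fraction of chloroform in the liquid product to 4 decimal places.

Let ψ = V/F and solve Σ zᵢ(Kᵢ−1)/(1+ψ(Kᵢ−1)) = 0.
Check two-phase: ΣzᵢKᵢ = 1.3343 > 1 and Σzᵢ/Kᵢ = 1.3844 > 1, so g(0) = 0.3343 > 0 and g(1) = -0.3844 < 0.
Newton–Raphson from ψ = 0.59:
  ψ = 0.5900: g = -0.11085, g' = -0.5729 → ψ = 0.3965
  ψ = 0.3965: g = 0.00157, g' = -0.6062 → ψ = 0.3991
Converged at ψ = 0.3991.
Compositions from xᵢ = zᵢ/(1+ψ(Kᵢ−1)), yᵢ = Kᵢxᵢ:
  1-butene: x = 0.1404, y = 0.4351
  acetaldehyde: x = 0.1774, y = 0.2446
  acetone: x = 0.3216, y = 0.1643
  chloroform: x = 0.2715, y = 0.1208
  n-hexane: x = 0.0892, y = 0.0351

x_chloroform = 0.2715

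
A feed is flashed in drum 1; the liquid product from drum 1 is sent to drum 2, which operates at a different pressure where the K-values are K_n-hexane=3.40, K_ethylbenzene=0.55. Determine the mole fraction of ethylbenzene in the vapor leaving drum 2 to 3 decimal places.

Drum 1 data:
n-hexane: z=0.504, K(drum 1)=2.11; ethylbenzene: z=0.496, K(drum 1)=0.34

Drum 1:
Let ψ₁ = V/F and solve Σ zᵢ(Kᵢ−1)/(1+ψ₁(Kᵢ−1)) = 0.
Check two-phase: ΣzᵢKᵢ = 1.232 > 1 and Σzᵢ/Kᵢ = 1.698 > 1, so g(0) = 0.232 > 0 and g(1) = -0.698 < 0.
Binary case is linear: z₁(K₁−1)(1+ψ₁(K₂−1)) + z₂(K₂−1)(1+ψ₁(K₁−1)) = 0
⇒ ψ₁ = [z₁(K₁−1)+z₂(K₂−1)] / [−(K₁−1)(K₂−1)] = 0.2321/0.7326 = 0.317
Drum-1 compositions:
  n-hexane: x = 0.373, y = 0.787
  ethylbenzene: x = 0.627, y = 0.213
Drum-2 feed = drum-1 liquid: z₂ = (0.3729, 0.6271).
Drum 2:
Rachford–Rice: g(ψ₂) = Σ zᵢ(Kᵢ−1)/(1+ψ₂(Kᵢ−1)) = 0.
Check two-phase: ΣzᵢKᵢ = 1.613 > 1 and Σzᵢ/Kᵢ = 1.250 > 1, so g(0) = 0.613 > 0 and g(1) = -0.250 < 0.
Newton iteration, ψ₂⁰ = 0.5:
  ψ₂ = 0.500: g = 0.0426, g' = -0.655 → ψ₂ = 0.565
  ψ₂ = 0.565: g = 0.0014, g' = -0.615 → ψ₂ = 0.567
Converged at ψ₂ = 0.567.
  n-hexane: x = 0.158, y = 0.537
  ethylbenzene: x = 0.842, y = 0.463

y_ethylbenzene (drum 2) = 0.463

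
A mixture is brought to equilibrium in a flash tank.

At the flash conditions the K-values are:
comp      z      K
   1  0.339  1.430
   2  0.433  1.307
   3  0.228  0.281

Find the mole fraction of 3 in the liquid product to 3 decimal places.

Rachford–Rice: g(V/F) = Σ zᵢ(Kᵢ−1)/(1+V/F(Kᵢ−1)) = 0.
g(0) = ΣzᵢKᵢ − 1 = 0.115 and g(1) = 1 − Σzᵢ/Kᵢ = -0.380, so a root lies in (0, 1).
Newton iteration, V/F⁰ = 0.67:
  V/F = 0.670: g = -0.0929, g' = -0.505 → V/F = 0.486
  V/F = 0.486: g = -0.0157, g' = -0.352 → V/F = 0.441
  V/F = 0.441: g = -0.0005, g' = -0.329 → V/F = 0.440
Converged at V/F = 0.440.
Compositions from xᵢ = zᵢ/(1+V/F(Kᵢ−1)), yᵢ = Kᵢxᵢ:
  1: x = 0.285, y = 0.408
  2: x = 0.382, y = 0.499
  3: x = 0.333, y = 0.094

x_3 = 0.333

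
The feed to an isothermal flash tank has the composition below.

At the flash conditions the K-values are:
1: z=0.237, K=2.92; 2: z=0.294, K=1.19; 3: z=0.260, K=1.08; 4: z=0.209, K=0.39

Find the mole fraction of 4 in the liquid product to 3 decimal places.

x_4 = 0.407

Rachford–Rice: g(ψ) = Σ zᵢ(Kᵢ−1)/(1+ψ(Kᵢ−1)) = 0.
Check two-phase: ΣzᵢKᵢ = 1.404 > 1 and Σzᵢ/Kᵢ = 1.105 > 1, so g(0) = 0.404 > 0 and g(1) = -0.105 < 0.
Iterate (Newton) starting at ψ = 0.5:
  ψ = 0.500: g = 0.1197, g' = -0.399 → ψ = 0.800
  ψ = 0.800: g = -0.0016, g' = -0.442 → ψ = 0.797
Converged at ψ = 0.797.
Compositions from xᵢ = zᵢ/(1+ψ(Kᵢ−1)), yᵢ = Kᵢxᵢ:
  1: x = 0.094, y = 0.274
  2: x = 0.255, y = 0.304
  3: x = 0.244, y = 0.264
  4: x = 0.407, y = 0.159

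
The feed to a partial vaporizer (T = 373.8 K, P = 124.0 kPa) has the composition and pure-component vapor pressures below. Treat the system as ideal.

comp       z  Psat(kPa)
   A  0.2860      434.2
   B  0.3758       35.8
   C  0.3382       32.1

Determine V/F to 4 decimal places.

Raoult's law: Kᵢ = Pᵢˢᵃᵗ/P = Pᵢˢᵃᵗ/124.0.
  K_A = 434.2/124.0 = 3.501613, K_B = 35.8/124.0 = 0.288710, K_C = 32.1/124.0 = 0.258871
Material balance + equilibrium reduce to Σ zᵢ(Kᵢ−1)/(1+V/F(Kᵢ−1)) = 0.
Feasibility: ΣzᵢKᵢ = 1.1975, Σzᵢ/Kᵢ = 2.6898 — both > 1, two phases present.
Newton–Raphson from V/F = 0.38:
  V/F = 0.3800: g = -0.34844, g' = -1.1874 → V/F = 0.0866
  V/F = 0.0866: g = 0.03544, g' = -1.6374 → V/F = 0.1082
  V/F = 0.1082: g = 0.00096, g' = -1.5512 → V/F = 0.1088
Converged at V/F = 0.1088.

V/F = 0.1088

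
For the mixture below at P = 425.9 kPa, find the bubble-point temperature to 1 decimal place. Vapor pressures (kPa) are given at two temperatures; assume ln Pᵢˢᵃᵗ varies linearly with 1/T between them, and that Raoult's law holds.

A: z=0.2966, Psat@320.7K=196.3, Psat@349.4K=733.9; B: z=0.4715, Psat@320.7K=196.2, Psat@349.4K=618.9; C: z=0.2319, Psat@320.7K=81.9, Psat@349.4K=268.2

Bubble-point temperature: ΣzᵢPᵢˢᵃᵗ(T) = P. Interpolate ln Pᵢˢᵃᵗ = aᵢ + bᵢ/T.
  T = 320.7 K: ΣzᵢPᵢˢᵃᵗ = 169.72 kPa
  T = 349.4 K: ΣzᵢPᵢˢᵃᵗ = 571.68 kPa
  T = 335.0 K: ΣzᵢPᵢˢᵃᵗ = 318.77 kPa
  T = 342.2 K: ΣzᵢPᵢˢᵃᵗ = 429.45 kPa
  T = 338.6 K: ΣzᵢPᵢˢᵃᵗ = 370.56 kPa
  T = 340.4 K: ΣzᵢPᵢˢᵃᵗ = 399.07 kPa
Interpolating between 340.4 K and 342.2 K gives T ≈ 342.0 K.

T = 342.0 K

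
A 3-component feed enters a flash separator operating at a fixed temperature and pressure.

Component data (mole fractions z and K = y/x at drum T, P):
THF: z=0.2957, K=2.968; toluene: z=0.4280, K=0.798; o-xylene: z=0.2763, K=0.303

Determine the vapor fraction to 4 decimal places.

Rachford–Rice: g(ψ) = Σ zᵢ(Kᵢ−1)/(1+ψ(Kᵢ−1)) = 0.
Feasibility: ΣzᵢKᵢ = 1.3029, Σzᵢ/Kᵢ = 1.5479 — both > 1, two phases present.
Newton iteration, ψ⁰ = 0.65:
  ψ = 0.6500: g = -0.19630, g' = -0.6923 → ψ = 0.3665
  ψ = 0.3665: g = -0.01391, g' = -0.6491 → ψ = 0.3450
  ψ = 0.3450: g = 0.00010, g' = -0.6591 → ψ = 0.3452
Converged at ψ = 0.3452.

ψ = 0.3452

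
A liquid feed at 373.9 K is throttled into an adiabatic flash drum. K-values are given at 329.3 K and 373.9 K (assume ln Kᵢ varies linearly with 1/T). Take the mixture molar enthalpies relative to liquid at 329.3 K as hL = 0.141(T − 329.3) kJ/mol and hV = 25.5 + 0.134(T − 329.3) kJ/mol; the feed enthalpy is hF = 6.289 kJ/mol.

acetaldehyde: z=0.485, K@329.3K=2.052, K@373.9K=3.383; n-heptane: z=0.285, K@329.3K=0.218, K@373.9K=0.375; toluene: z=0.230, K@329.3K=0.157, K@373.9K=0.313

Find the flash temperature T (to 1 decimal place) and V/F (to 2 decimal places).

T = 336.8 K, V/F = 0.21

Adiabatic flash: solve Rachford–Rice at each trial T, then check hF = ψ·hV(T) + (1−ψ)·hL(T).
  T = 329.3 K: K = (2.052, 0.218, 0.157), RR gives ψ = 0.110, H_out = 2.797 kJ/mol
  T = 373.9 K: K = (3.383, 0.375, 0.313), RR gives ψ = 0.526, H_out = 19.540 kJ/mol
  T = 351.6 K: K = (2.677, 0.291, 0.227), RR gives ψ = 0.350, H_out = 12.009 kJ/mol
  T = 340.5 K: K = (2.355, 0.253, 0.190), RR gives ψ = 0.246, H_out = 7.821 kJ/mol
  T = 334.9 K: K = (2.201, 0.235, 0.173), RR gives ψ = 0.183, H_out = 5.447 kJ/mol
  T = 337.7 K: K = (2.277, 0.244, 0.181), RR gives ψ = 0.215, H_out = 6.663 kJ/mol
  T = 336.3 K: K = (2.239, 0.240, 0.177), RR gives ψ = 0.199, H_out = 6.063 kJ/mol
Linear interpolation between T = 336.3 (H_out = 6.063) and T = 337.7 (H_out = 6.663) on hF = 6.289 gives T ≈ 336.8 K, at which ψ = 0.21.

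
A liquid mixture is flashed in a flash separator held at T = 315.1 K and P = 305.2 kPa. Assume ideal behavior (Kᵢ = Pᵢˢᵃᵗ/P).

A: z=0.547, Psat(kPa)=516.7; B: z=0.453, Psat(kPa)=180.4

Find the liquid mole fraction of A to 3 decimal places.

x_A = 0.371

Raoult's law: Kᵢ = Pᵢˢᵃᵗ/P = Pᵢˢᵃᵗ/305.2.
  K_A = 516.7/305.2 = 1.69299, K_B = 180.4/305.2 = 0.59109
Material balance + equilibrium reduce to Σ zᵢ(Kᵢ−1)/(1+V/F(Kᵢ−1)) = 0.
Check two-phase: ΣzᵢKᵢ = 1.194 > 1 and Σzᵢ/Kᵢ = 1.089 > 1, so g(0) = 0.194 > 0 and g(1) = -0.089 < 0.
Newton–Raphson from V/F = 0.5:
  V/F = 0.500: g = 0.0487, g' = -0.265 → V/F = 0.684
Converged at V/F = 0.684.
Compositions from xᵢ = zᵢ/(1+V/F(Kᵢ−1)), yᵢ = Kᵢxᵢ:
  A: x = 0.371, y = 0.628
  B: x = 0.629, y = 0.372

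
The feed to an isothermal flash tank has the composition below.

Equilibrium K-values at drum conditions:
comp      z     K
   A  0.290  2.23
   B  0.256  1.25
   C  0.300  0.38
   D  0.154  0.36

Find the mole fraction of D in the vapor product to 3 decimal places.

y_D = 0.066

Material balance + equilibrium reduce to Σ zᵢ(Kᵢ−1)/(1+ψ(Kᵢ−1)) = 0.
g(0) = ΣzᵢKᵢ − 1 = 0.136 and g(1) = 1 − Σzᵢ/Kᵢ = -0.552, so a root lies in (0, 1).
Iterate (Newton) starting at ψ = 0.5:
  ψ = 0.500: g = -0.1368, g' = -0.559 → ψ = 0.256
  ψ = 0.256: g = -0.0073, g' = -0.521 → ψ = 0.242
Converged at ψ = 0.242.
Compositions from xᵢ = zᵢ/(1+ψ(Kᵢ−1)), yᵢ = Kᵢxᵢ:
  A: x = 0.224, y = 0.499
  B: x = 0.241, y = 0.302
  C: x = 0.353, y = 0.134
  D: x = 0.182, y = 0.066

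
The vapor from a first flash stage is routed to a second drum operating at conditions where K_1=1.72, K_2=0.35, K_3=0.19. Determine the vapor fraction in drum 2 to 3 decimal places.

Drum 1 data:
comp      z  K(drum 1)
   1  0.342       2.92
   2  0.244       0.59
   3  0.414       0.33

Drum 1:
Rachford–Rice: g(ψ₁) = Σ zᵢ(Kᵢ−1)/(1+ψ₁(Kᵢ−1)) = 0.
g(0) = ΣzᵢKᵢ − 1 = 0.279 and g(1) = 1 − Σzᵢ/Kᵢ = -0.785, so a root lies in (0, 1).
Newton iteration, ψ₁⁰ = 0.5:
  ψ₁ = 0.500: g = -0.2079, g' = -0.813 → ψ₁ = 0.244
  ψ₁ = 0.244: g = 0.0041, g' = -0.901 → ψ₁ = 0.249
Converged at ψ₁ = 0.249.
Drum-1 compositions:
  1: x = 0.231, y = 0.676
  2: x = 0.272, y = 0.160
  3: x = 0.497, y = 0.164
Drum-2 feed = drum-1 vapor: z₂ = (0.6757, 0.1603, 0.1640).
Drum 2:
Iterate (Newton) starting at ψ₂ = 0.5:
  ψ₂ = 0.500: g = -0.0199, g' = -0.642 → ψ₂ = 0.469
  ψ₂ = 0.469: g = -0.0004, g' = -0.616 → ψ₂ = 0.468
Converged at ψ₂ = 0.468.
  1: x = 0.505, y = 0.869
  2: x = 0.230, y = 0.081
  3: x = 0.264, y = 0.050

V/F (drum 2) = 0.468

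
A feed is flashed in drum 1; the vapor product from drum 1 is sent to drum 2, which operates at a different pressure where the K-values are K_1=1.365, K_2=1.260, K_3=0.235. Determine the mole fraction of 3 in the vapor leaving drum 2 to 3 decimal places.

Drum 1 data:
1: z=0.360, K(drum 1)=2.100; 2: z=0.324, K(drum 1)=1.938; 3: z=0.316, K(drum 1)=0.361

y_3 (drum 2) = 0.069

Drum 1:
Material balance + equilibrium reduce to Σ zᵢ(Kᵢ−1)/(1+ψ₁(Kᵢ−1)) = 0.
g(0) = ΣzᵢKᵢ − 1 = 0.498 and g(1) = 1 − Σzᵢ/Kᵢ = -0.214, so a root lies in (0, 1).
Newton–Raphson from ψ₁ = 0.57:
  ψ₁ = 0.570: g = 0.1238, g' = -0.605 → ψ₁ = 0.775
  ψ₁ = 0.775: g = -0.0101, g' = -0.729 → ψ₁ = 0.761
Converged at ψ₁ = 0.761.
Drum-1 compositions:
  1: x = 0.196, y = 0.412
  2: x = 0.189, y = 0.366
  3: x = 0.615, y = 0.222
Drum-2 feed = drum-1 vapor: z₂ = (0.4116, 0.3664, 0.2220).
Drum 2:
Iterate (Newton) starting at ψ₂ = 0.5:
  ψ₂ = 0.500: g = -0.0637, g' = -0.399 → ψ₂ = 0.341
  ψ₂ = 0.341: g = -0.0085, g' = -0.302 → ψ₂ = 0.312
Converged at ψ₂ = 0.312.
  1: x = 0.370, y = 0.504
  2: x = 0.339, y = 0.427
  3: x = 0.292, y = 0.069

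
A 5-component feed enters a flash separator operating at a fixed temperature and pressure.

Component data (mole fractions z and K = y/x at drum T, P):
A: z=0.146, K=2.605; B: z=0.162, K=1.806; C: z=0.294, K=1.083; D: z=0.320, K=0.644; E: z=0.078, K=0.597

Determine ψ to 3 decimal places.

Let ψ = V/F and solve Σ zᵢ(Kᵢ−1)/(1+ψ(Kᵢ−1)) = 0.
Check two-phase: ΣzᵢKᵢ = 1.244 > 1 and Σzᵢ/Kᵢ = 1.045 > 1, so g(0) = 0.244 > 0 and g(1) = -0.045 < 0.
Newton iteration, ψ⁰ = 0.5:
  ψ = 0.500: g = 0.0685, g' = -0.251 → ψ = 0.773
  ψ = 0.773: g = 0.0051, g' = -0.221 → ψ = 0.796
Converged at ψ = 0.796.

ψ = 0.796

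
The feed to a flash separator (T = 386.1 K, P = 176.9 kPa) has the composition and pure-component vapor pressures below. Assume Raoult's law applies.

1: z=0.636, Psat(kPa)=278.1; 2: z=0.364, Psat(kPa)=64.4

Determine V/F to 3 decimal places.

Raoult's law: Kᵢ = Pᵢˢᵃᵗ/P = Pᵢˢᵃᵗ/176.9.
  K_1 = 278.1/176.9 = 1.57207, K_2 = 64.4/176.9 = 0.36405
Material balance + equilibrium reduce to Σ zᵢ(Kᵢ−1)/(1+V/F(Kᵢ−1)) = 0.
g(0) = ΣzᵢKᵢ − 1 = 0.132 and g(1) = 1 − Σzᵢ/Kᵢ = -0.404, so a root lies in (0, 1).
Newton iteration, V/F⁰ = 0.41:
  V/F = 0.410: g = -0.0184, g' = -0.406 → V/F = 0.365
  V/F = 0.365: g = -0.0003, g' = -0.392 → V/F = 0.364
Converged at V/F = 0.364.

V/F = 0.364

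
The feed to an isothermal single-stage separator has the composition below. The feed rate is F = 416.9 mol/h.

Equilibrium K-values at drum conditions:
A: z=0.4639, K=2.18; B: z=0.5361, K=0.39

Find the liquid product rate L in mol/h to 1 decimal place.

Binary case is linear: z₁(K₁−1)(1+β(K₂−1)) + z₂(K₂−1)(1+β(K₁−1)) = 0
⇒ β = [z₁(K₁−1)+z₂(K₂−1)] / [−(K₁−1)(K₂−1)] = 0.22038/0.71980 = 0.3062
Then V = β·F = 0.3062·416.9 = 127.6 mol/h and L = F − V = 289.3 mol/h.

L = 289.3 mol/h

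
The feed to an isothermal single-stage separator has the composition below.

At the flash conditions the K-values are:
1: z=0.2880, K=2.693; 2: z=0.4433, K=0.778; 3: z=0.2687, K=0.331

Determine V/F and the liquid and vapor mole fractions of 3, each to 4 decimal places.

Rachford–Rice: g(V/F) = Σ zᵢ(Kᵢ−1)/(1+V/F(Kᵢ−1)) = 0.
Check two-phase: ΣzᵢKᵢ = 1.2094 > 1 and Σzᵢ/Kᵢ = 1.4885 > 1, so g(0) = 0.2094 > 0 and g(1) = -0.4885 < 0.
Newton iteration, V/F⁰ = 0.5:
  V/F = 0.5000: g = -0.11675, g' = -0.5413 → V/F = 0.2843
  V/F = 0.2843: g = 0.00213, g' = -0.5845 → V/F = 0.2879
Converged at V/F = 0.2880.
Compositions from xᵢ = zᵢ/(1+V/F(Kᵢ−1)), yᵢ = Kᵢxᵢ:
  1: x = 0.1936, y = 0.5214
  2: x = 0.4736, y = 0.3684
  3: x = 0.3328, y = 0.1102

V/F = 0.2880, x_3 = 0.3328, y_3 = 0.1102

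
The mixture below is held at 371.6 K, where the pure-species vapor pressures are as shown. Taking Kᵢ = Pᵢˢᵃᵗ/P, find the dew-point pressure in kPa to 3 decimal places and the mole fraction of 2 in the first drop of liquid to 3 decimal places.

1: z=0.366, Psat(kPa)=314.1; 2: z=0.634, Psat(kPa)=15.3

Pdew = 23.472 kPa, x_2 = 0.973

At the dew point ψ → 1, so Σzᵢ/Kᵢ = 1 with Kᵢ = Pᵢˢᵃᵗ/P ⇒ 1/P = Σzᵢ/Pᵢˢᵃᵗ.
1/P = 0.366/314.1 + 0.634/15.3 = 0.042603 ⇒ P = 23.472 kPa
xᵢ = zᵢP/Pᵢˢᵃᵗ ⇒ x_2 = 0.634·23.472/15.3 = 0.973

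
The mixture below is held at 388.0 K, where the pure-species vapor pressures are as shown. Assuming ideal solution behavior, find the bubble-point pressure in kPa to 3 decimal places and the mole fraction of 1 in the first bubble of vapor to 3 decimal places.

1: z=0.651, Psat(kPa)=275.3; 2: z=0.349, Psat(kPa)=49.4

At the bubble point ψ → 0, so ΣzᵢKᵢ = 1 with Kᵢ = Pᵢˢᵃᵗ/P ⇒ P = ΣzᵢPᵢˢᵃᵗ.
P = 0.651·275.3 + 0.349·49.4 = 196.461 kPa
yᵢ = zᵢPᵢˢᵃᵗ/P ⇒ y_1 = 0.651·275.3/196.461 = 0.912

Pbub = 196.461 kPa, y_1 = 0.912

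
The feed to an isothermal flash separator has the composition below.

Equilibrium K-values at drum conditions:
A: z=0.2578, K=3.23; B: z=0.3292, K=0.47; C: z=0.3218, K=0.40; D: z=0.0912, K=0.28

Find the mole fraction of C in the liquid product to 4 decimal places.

x_C = 0.3442

Rachford–Rice: g(ψ) = Σ zᵢ(Kᵢ−1)/(1+ψ(Kᵢ−1)) = 0.
Check two-phase: ΣzᵢKᵢ = 1.1417 > 1 and Σzᵢ/Kᵢ = 1.9105 > 1, so g(0) = 0.1417 > 0 and g(1) = -0.9105 < 0.
Newton iteration, ψ⁰ = 0.33:
  ψ = 0.3300: g = -0.20716, g' = -0.8227 → ψ = 0.0782
  ψ = 0.0782: g = 0.03533, g' = -1.2108 → ψ = 0.1074
  ψ = 0.1074: g = 0.00127, g' = -1.1263 → ψ = 0.1085
Converged at ψ = 0.1085.
Compositions from xᵢ = zᵢ/(1+ψ(Kᵢ−1)), yᵢ = Kᵢxᵢ:
  A: x = 0.2076, y = 0.6704
  B: x = 0.3493, y = 0.1642
  C: x = 0.3442, y = 0.1377
  D: x = 0.0989, y = 0.0277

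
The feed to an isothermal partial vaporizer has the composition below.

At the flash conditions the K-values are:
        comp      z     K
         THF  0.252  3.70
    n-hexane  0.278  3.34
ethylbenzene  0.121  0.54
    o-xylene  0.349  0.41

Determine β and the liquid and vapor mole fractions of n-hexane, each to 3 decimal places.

Material balance + equilibrium reduce to Σ zᵢ(Kᵢ−1)/(1+β(Kᵢ−1)) = 0.
Check two-phase: ΣzᵢKᵢ = 2.069 > 1 and Σzᵢ/Kᵢ = 1.227 > 1, so g(0) = 1.069 > 0 and g(1) = -0.227 < 0.
Newton iteration, β⁰ = 0.5:
  β = 0.500: g = 0.2250, g' = -0.944 → β = 0.738
  β = 0.738: g = 0.0166, g' = -0.850 → β = 0.758
Converged at β = 0.758.
Compositions from xᵢ = zᵢ/(1+β(Kᵢ−1)), yᵢ = Kᵢxᵢ:
  THF: x = 0.083, y = 0.306
  n-hexane: x = 0.100, y = 0.335
  ethylbenzene: x = 0.186, y = 0.100
  o-xylene: x = 0.631, y = 0.259

β = 0.758, x_n-hexane = 0.100, y_n-hexane = 0.335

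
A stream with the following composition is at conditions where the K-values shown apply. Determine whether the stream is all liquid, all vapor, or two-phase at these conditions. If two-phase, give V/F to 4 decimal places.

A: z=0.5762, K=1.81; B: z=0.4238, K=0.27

ΣzᵢKᵢ = 1.1573; Σzᵢ/Kᵢ = 1.8880.
Both exceed 1, so a two-phase solution exists.
Let ψ = V/F and solve Σ zᵢ(Kᵢ−1)/(1+ψ(Kᵢ−1)) = 0.
Iterate (Newton) starting at ψ = 0.65:
  ψ = 0.6500: g = -0.28298, g' = -0.9801 → ψ = 0.3613
  ψ = 0.3613: g = -0.05912, g' = -0.6429 → ψ = 0.2693
  ψ = 0.2693: g = -0.00193, g' = -0.6047 → ψ = 0.2661
Converged at ψ = 0.2661.

two-phase, V/F = 0.2661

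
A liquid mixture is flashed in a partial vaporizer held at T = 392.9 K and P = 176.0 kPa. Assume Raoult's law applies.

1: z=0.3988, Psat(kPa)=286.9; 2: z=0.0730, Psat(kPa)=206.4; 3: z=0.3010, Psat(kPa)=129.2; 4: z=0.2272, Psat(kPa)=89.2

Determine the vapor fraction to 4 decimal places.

ψ = 0.3225

Raoult's law: Kᵢ = Pᵢˢᵃᵗ/P = Pᵢˢᵃᵗ/176.0.
  K_1 = 286.9/176.0 = 1.630114, K_2 = 206.4/176.0 = 1.172727, K_3 = 129.2/176.0 = 0.734091, K_4 = 89.2/176.0 = 0.506818
Material balance + equilibrium reduce to Σ zᵢ(Kᵢ−1)/(1+ψ(Kᵢ−1)) = 0.
Feasibility: ΣzᵢKᵢ = 1.0718, Σzᵢ/Kᵢ = 1.1652 — both > 1, two phases present.
Newton iteration, ψ⁰ = 0.5:
  ψ = 0.5000: g = -0.03834, g' = -0.2191 → ψ = 0.3250
  ψ = 0.3250: g = -0.00053, g' = -0.2149 → ψ = 0.3225
Converged at ψ = 0.3225.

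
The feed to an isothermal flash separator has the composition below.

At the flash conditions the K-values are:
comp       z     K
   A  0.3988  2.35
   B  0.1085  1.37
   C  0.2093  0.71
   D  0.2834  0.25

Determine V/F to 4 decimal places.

V/F = 0.4184

Material balance + equilibrium reduce to Σ zᵢ(Kᵢ−1)/(1+V/F(Kᵢ−1)) = 0.
Feasibility: ΣzᵢKᵢ = 1.3053, Σzᵢ/Kᵢ = 1.6773 — both > 1, two phases present.
Newton–Raphson from V/F = 0.57:
  V/F = 0.5700: g = -0.10658, g' = -0.7539 → V/F = 0.4286
  V/F = 0.4286: g = -0.00688, g' = -0.6719 → V/F = 0.4184
Converged at V/F = 0.4184.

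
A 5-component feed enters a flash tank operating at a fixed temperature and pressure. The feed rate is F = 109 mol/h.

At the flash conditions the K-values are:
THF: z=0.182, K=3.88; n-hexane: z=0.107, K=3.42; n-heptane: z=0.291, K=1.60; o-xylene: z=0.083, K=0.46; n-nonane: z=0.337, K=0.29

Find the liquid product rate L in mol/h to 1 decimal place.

Let ψ = V/F and solve Σ zᵢ(Kᵢ−1)/(1+ψ(Kᵢ−1)) = 0.
Check two-phase: ΣzᵢKᵢ = 1.674 > 1 and Σzᵢ/Kᵢ = 1.603 > 1, so g(0) = 0.674 > 0 and g(1) = -0.603 < 0.
Newton iteration, ψ⁰ = 0.5:
  ψ = 0.500: g = 0.0339, g' = -0.898 → ψ = 0.538
Converged at ψ = 0.538.
Then V = ψ·F = 0.5377·109 = 58.6 mol/h and L = F − V = 50.4 mol/h.

L = 50.4 mol/h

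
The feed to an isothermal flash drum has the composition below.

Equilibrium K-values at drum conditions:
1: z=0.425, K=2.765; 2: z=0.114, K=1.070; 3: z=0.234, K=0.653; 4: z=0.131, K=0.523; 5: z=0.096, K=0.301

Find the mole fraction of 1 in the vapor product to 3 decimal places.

y_1 = 0.518

Rachford–Rice: g(ψ) = Σ zᵢ(Kᵢ−1)/(1+ψ(Kᵢ−1)) = 0.
Feasibility: ΣzᵢKᵢ = 1.547, Σzᵢ/Kᵢ = 1.188 — both > 1, two phases present.
Iterate (Newton) starting at ψ = 0.66:
  ψ = 0.660: g = 0.0330, g' = -0.556 → ψ = 0.719
Converged at ψ = 0.719.
Compositions from xᵢ = zᵢ/(1+ψ(Kᵢ−1)), yᵢ = Kᵢxᵢ:
  1: x = 0.187, y = 0.518
  2: x = 0.109, y = 0.116
  3: x = 0.312, y = 0.204
  4: x = 0.199, y = 0.104
  5: x = 0.193, y = 0.058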